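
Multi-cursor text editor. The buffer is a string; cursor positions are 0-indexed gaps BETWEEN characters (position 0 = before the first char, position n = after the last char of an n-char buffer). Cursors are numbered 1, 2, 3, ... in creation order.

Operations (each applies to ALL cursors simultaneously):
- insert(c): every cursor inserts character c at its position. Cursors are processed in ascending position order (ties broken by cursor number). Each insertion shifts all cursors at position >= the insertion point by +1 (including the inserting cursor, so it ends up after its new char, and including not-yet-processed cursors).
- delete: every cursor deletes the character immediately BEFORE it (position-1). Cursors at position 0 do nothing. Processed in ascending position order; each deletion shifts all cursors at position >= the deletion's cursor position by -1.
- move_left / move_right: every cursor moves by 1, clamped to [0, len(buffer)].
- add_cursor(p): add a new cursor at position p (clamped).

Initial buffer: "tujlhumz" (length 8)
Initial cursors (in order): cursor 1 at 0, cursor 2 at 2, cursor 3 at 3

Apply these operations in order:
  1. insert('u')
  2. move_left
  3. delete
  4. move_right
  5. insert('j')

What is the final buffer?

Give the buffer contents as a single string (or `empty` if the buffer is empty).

After op 1 (insert('u')): buffer="utuujulhumz" (len 11), cursors c1@1 c2@4 c3@6, authorship 1..2.3.....
After op 2 (move_left): buffer="utuujulhumz" (len 11), cursors c1@0 c2@3 c3@5, authorship 1..2.3.....
After op 3 (delete): buffer="utuulhumz" (len 9), cursors c1@0 c2@2 c3@3, authorship 1.23.....
After op 4 (move_right): buffer="utuulhumz" (len 9), cursors c1@1 c2@3 c3@4, authorship 1.23.....
After op 5 (insert('j')): buffer="ujtujujlhumz" (len 12), cursors c1@2 c2@5 c3@7, authorship 11.2233.....

Answer: ujtujujlhumz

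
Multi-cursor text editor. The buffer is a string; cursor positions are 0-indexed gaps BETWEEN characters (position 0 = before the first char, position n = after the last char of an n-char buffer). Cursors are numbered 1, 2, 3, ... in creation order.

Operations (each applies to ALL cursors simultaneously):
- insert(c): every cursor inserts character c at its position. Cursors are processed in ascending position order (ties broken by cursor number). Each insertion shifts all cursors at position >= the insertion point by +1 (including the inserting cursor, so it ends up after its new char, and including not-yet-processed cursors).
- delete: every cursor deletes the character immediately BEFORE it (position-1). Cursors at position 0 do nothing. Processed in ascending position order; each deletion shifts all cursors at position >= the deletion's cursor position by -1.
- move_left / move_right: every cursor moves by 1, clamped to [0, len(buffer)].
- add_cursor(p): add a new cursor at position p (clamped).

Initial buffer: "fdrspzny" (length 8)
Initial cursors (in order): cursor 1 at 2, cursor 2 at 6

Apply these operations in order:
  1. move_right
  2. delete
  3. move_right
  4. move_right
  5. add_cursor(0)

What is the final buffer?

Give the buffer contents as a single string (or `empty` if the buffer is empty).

After op 1 (move_right): buffer="fdrspzny" (len 8), cursors c1@3 c2@7, authorship ........
After op 2 (delete): buffer="fdspzy" (len 6), cursors c1@2 c2@5, authorship ......
After op 3 (move_right): buffer="fdspzy" (len 6), cursors c1@3 c2@6, authorship ......
After op 4 (move_right): buffer="fdspzy" (len 6), cursors c1@4 c2@6, authorship ......
After op 5 (add_cursor(0)): buffer="fdspzy" (len 6), cursors c3@0 c1@4 c2@6, authorship ......

Answer: fdspzy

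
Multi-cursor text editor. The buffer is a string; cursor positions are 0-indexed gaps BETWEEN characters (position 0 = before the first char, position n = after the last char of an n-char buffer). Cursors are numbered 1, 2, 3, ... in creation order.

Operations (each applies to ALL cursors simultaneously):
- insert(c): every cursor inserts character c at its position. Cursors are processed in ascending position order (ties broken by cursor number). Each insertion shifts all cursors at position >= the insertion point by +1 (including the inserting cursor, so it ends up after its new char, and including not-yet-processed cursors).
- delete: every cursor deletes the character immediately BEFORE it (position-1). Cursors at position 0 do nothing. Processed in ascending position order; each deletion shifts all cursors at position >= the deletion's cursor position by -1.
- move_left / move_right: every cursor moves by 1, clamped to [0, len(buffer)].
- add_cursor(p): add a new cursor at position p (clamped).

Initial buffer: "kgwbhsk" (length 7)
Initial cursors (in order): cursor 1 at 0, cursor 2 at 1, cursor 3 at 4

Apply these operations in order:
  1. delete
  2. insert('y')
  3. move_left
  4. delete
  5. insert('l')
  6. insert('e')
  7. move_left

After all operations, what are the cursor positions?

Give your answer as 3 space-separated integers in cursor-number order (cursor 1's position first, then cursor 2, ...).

After op 1 (delete): buffer="gwhsk" (len 5), cursors c1@0 c2@0 c3@2, authorship .....
After op 2 (insert('y')): buffer="yygwyhsk" (len 8), cursors c1@2 c2@2 c3@5, authorship 12..3...
After op 3 (move_left): buffer="yygwyhsk" (len 8), cursors c1@1 c2@1 c3@4, authorship 12..3...
After op 4 (delete): buffer="ygyhsk" (len 6), cursors c1@0 c2@0 c3@2, authorship 2.3...
After op 5 (insert('l')): buffer="llyglyhsk" (len 9), cursors c1@2 c2@2 c3@5, authorship 122.33...
After op 6 (insert('e')): buffer="lleeygleyhsk" (len 12), cursors c1@4 c2@4 c3@8, authorship 12122.333...
After op 7 (move_left): buffer="lleeygleyhsk" (len 12), cursors c1@3 c2@3 c3@7, authorship 12122.333...

Answer: 3 3 7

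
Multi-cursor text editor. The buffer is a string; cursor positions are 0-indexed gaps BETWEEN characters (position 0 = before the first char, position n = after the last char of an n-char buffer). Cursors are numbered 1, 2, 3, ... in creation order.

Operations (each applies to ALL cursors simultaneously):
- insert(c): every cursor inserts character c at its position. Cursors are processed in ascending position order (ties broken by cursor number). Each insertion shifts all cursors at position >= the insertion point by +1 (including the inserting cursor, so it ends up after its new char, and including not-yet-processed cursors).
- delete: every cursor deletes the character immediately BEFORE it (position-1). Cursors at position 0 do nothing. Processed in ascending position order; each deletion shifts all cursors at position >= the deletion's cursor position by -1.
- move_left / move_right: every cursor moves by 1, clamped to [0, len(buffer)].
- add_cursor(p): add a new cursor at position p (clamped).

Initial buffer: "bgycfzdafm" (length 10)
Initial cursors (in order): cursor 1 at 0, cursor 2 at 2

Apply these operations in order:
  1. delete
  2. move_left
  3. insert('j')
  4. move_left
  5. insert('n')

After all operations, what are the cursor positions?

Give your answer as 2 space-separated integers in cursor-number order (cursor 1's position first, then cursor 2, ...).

Answer: 3 3

Derivation:
After op 1 (delete): buffer="bycfzdafm" (len 9), cursors c1@0 c2@1, authorship .........
After op 2 (move_left): buffer="bycfzdafm" (len 9), cursors c1@0 c2@0, authorship .........
After op 3 (insert('j')): buffer="jjbycfzdafm" (len 11), cursors c1@2 c2@2, authorship 12.........
After op 4 (move_left): buffer="jjbycfzdafm" (len 11), cursors c1@1 c2@1, authorship 12.........
After op 5 (insert('n')): buffer="jnnjbycfzdafm" (len 13), cursors c1@3 c2@3, authorship 1122.........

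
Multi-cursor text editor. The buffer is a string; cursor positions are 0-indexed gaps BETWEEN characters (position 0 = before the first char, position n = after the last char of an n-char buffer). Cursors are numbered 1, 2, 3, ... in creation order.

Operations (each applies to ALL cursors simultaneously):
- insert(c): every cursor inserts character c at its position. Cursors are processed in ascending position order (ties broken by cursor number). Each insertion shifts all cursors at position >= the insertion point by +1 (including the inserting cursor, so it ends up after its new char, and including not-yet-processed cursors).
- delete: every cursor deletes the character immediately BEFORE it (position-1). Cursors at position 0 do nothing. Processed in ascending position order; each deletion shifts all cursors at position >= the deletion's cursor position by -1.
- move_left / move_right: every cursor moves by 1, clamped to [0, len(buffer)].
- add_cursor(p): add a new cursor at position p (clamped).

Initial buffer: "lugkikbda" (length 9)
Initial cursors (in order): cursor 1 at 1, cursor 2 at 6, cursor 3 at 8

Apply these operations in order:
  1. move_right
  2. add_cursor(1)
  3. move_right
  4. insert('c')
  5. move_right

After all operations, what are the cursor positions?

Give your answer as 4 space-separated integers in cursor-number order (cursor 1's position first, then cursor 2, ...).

Answer: 6 12 13 4

Derivation:
After op 1 (move_right): buffer="lugkikbda" (len 9), cursors c1@2 c2@7 c3@9, authorship .........
After op 2 (add_cursor(1)): buffer="lugkikbda" (len 9), cursors c4@1 c1@2 c2@7 c3@9, authorship .........
After op 3 (move_right): buffer="lugkikbda" (len 9), cursors c4@2 c1@3 c2@8 c3@9, authorship .........
After op 4 (insert('c')): buffer="lucgckikbdcac" (len 13), cursors c4@3 c1@5 c2@11 c3@13, authorship ..4.1.....2.3
After op 5 (move_right): buffer="lucgckikbdcac" (len 13), cursors c4@4 c1@6 c2@12 c3@13, authorship ..4.1.....2.3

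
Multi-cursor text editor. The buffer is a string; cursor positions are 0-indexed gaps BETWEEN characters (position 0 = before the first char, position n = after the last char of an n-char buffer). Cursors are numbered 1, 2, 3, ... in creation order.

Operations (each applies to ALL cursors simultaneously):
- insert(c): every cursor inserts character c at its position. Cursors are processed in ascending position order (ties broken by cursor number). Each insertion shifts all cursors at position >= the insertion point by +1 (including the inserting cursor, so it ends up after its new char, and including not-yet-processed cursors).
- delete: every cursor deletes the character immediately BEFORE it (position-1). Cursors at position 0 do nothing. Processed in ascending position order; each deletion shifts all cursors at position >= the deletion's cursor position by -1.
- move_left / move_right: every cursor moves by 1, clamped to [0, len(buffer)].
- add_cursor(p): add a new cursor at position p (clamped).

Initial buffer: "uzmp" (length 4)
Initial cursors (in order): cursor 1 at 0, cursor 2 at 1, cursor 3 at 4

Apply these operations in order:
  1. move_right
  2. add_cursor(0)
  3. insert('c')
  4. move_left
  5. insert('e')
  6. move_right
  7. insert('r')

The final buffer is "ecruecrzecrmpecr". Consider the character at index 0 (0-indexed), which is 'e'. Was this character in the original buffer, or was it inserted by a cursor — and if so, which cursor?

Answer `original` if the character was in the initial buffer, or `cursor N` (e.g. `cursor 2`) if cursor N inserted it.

Answer: cursor 4

Derivation:
After op 1 (move_right): buffer="uzmp" (len 4), cursors c1@1 c2@2 c3@4, authorship ....
After op 2 (add_cursor(0)): buffer="uzmp" (len 4), cursors c4@0 c1@1 c2@2 c3@4, authorship ....
After op 3 (insert('c')): buffer="cuczcmpc" (len 8), cursors c4@1 c1@3 c2@5 c3@8, authorship 4.1.2..3
After op 4 (move_left): buffer="cuczcmpc" (len 8), cursors c4@0 c1@2 c2@4 c3@7, authorship 4.1.2..3
After op 5 (insert('e')): buffer="ecueczecmpec" (len 12), cursors c4@1 c1@4 c2@7 c3@11, authorship 44.11.22..33
After op 6 (move_right): buffer="ecueczecmpec" (len 12), cursors c4@2 c1@5 c2@8 c3@12, authorship 44.11.22..33
After op 7 (insert('r')): buffer="ecruecrzecrmpecr" (len 16), cursors c4@3 c1@7 c2@11 c3@16, authorship 444.111.222..333
Authorship (.=original, N=cursor N): 4 4 4 . 1 1 1 . 2 2 2 . . 3 3 3
Index 0: author = 4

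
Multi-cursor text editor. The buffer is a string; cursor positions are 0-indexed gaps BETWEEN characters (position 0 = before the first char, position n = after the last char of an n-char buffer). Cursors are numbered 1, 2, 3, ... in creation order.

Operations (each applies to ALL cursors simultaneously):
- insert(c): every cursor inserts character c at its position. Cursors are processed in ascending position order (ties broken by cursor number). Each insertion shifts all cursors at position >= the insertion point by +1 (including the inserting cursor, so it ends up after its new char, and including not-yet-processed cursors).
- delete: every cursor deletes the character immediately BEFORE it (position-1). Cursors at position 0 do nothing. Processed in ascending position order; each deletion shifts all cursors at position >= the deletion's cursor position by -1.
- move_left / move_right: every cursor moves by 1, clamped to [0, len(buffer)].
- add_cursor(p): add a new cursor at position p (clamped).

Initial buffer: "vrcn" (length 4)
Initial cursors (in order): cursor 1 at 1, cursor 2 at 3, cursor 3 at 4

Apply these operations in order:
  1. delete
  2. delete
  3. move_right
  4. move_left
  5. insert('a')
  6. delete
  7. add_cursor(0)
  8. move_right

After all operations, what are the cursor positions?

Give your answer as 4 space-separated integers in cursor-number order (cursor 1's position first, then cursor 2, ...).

Answer: 0 0 0 0

Derivation:
After op 1 (delete): buffer="r" (len 1), cursors c1@0 c2@1 c3@1, authorship .
After op 2 (delete): buffer="" (len 0), cursors c1@0 c2@0 c3@0, authorship 
After op 3 (move_right): buffer="" (len 0), cursors c1@0 c2@0 c3@0, authorship 
After op 4 (move_left): buffer="" (len 0), cursors c1@0 c2@0 c3@0, authorship 
After op 5 (insert('a')): buffer="aaa" (len 3), cursors c1@3 c2@3 c3@3, authorship 123
After op 6 (delete): buffer="" (len 0), cursors c1@0 c2@0 c3@0, authorship 
After op 7 (add_cursor(0)): buffer="" (len 0), cursors c1@0 c2@0 c3@0 c4@0, authorship 
After op 8 (move_right): buffer="" (len 0), cursors c1@0 c2@0 c3@0 c4@0, authorship 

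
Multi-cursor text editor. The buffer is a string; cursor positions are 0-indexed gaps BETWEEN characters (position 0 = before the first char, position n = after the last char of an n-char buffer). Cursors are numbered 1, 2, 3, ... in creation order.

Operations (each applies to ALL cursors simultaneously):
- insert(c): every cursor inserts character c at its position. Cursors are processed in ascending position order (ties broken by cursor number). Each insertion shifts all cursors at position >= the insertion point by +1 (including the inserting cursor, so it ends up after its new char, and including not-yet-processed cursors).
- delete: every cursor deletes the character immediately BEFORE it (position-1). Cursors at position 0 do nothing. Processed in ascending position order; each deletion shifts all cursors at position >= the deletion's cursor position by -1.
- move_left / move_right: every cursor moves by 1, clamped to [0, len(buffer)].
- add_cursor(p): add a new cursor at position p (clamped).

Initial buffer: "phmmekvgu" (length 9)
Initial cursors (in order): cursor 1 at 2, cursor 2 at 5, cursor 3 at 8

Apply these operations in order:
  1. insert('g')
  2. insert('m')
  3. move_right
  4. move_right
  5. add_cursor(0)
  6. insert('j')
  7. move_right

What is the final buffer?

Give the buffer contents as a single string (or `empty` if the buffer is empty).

After op 1 (insert('g')): buffer="phgmmegkvggu" (len 12), cursors c1@3 c2@7 c3@11, authorship ..1...2...3.
After op 2 (insert('m')): buffer="phgmmmegmkvggmu" (len 15), cursors c1@4 c2@9 c3@14, authorship ..11...22...33.
After op 3 (move_right): buffer="phgmmmegmkvggmu" (len 15), cursors c1@5 c2@10 c3@15, authorship ..11...22...33.
After op 4 (move_right): buffer="phgmmmegmkvggmu" (len 15), cursors c1@6 c2@11 c3@15, authorship ..11...22...33.
After op 5 (add_cursor(0)): buffer="phgmmmegmkvggmu" (len 15), cursors c4@0 c1@6 c2@11 c3@15, authorship ..11...22...33.
After op 6 (insert('j')): buffer="jphgmmmjegmkvjggmuj" (len 19), cursors c4@1 c1@8 c2@14 c3@19, authorship 4..11..1.22..2.33.3
After op 7 (move_right): buffer="jphgmmmjegmkvjggmuj" (len 19), cursors c4@2 c1@9 c2@15 c3@19, authorship 4..11..1.22..2.33.3

Answer: jphgmmmjegmkvjggmuj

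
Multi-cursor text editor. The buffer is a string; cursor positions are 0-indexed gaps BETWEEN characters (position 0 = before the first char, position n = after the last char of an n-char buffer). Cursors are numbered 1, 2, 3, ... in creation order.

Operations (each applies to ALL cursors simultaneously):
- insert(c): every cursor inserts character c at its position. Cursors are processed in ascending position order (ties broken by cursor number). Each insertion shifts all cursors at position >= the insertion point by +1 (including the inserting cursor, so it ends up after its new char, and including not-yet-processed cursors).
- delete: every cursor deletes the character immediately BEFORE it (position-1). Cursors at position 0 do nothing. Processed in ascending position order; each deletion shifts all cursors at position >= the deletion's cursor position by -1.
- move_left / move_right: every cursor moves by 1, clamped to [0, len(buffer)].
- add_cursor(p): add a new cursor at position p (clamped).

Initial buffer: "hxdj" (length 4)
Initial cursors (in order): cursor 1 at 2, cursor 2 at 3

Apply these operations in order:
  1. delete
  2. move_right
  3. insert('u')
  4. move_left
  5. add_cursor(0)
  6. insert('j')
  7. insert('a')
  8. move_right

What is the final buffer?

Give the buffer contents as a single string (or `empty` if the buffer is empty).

After op 1 (delete): buffer="hj" (len 2), cursors c1@1 c2@1, authorship ..
After op 2 (move_right): buffer="hj" (len 2), cursors c1@2 c2@2, authorship ..
After op 3 (insert('u')): buffer="hjuu" (len 4), cursors c1@4 c2@4, authorship ..12
After op 4 (move_left): buffer="hjuu" (len 4), cursors c1@3 c2@3, authorship ..12
After op 5 (add_cursor(0)): buffer="hjuu" (len 4), cursors c3@0 c1@3 c2@3, authorship ..12
After op 6 (insert('j')): buffer="jhjujju" (len 7), cursors c3@1 c1@6 c2@6, authorship 3..1122
After op 7 (insert('a')): buffer="jahjujjaau" (len 10), cursors c3@2 c1@9 c2@9, authorship 33..112122
After op 8 (move_right): buffer="jahjujjaau" (len 10), cursors c3@3 c1@10 c2@10, authorship 33..112122

Answer: jahjujjaau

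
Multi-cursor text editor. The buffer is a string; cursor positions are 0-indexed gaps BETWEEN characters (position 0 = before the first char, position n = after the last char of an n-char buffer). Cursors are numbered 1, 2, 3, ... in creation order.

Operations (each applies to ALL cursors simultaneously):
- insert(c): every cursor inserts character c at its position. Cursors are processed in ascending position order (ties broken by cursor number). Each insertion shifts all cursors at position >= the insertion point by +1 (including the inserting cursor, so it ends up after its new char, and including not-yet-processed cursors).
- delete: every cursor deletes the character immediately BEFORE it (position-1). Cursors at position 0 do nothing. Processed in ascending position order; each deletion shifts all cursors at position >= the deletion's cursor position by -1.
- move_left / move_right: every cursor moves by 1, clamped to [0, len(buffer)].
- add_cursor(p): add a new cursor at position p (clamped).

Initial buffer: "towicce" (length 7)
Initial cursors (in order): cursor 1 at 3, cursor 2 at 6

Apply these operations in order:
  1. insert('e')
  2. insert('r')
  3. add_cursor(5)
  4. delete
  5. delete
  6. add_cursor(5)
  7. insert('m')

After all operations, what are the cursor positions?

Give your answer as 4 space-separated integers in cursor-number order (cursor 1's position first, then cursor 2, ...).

After op 1 (insert('e')): buffer="toweiccee" (len 9), cursors c1@4 c2@8, authorship ...1...2.
After op 2 (insert('r')): buffer="towericcere" (len 11), cursors c1@5 c2@10, authorship ...11...22.
After op 3 (add_cursor(5)): buffer="towericcere" (len 11), cursors c1@5 c3@5 c2@10, authorship ...11...22.
After op 4 (delete): buffer="towiccee" (len 8), cursors c1@3 c3@3 c2@7, authorship ......2.
After op 5 (delete): buffer="ticce" (len 5), cursors c1@1 c3@1 c2@4, authorship .....
After op 6 (add_cursor(5)): buffer="ticce" (len 5), cursors c1@1 c3@1 c2@4 c4@5, authorship .....
After op 7 (insert('m')): buffer="tmmiccmem" (len 9), cursors c1@3 c3@3 c2@7 c4@9, authorship .13...2.4

Answer: 3 7 3 9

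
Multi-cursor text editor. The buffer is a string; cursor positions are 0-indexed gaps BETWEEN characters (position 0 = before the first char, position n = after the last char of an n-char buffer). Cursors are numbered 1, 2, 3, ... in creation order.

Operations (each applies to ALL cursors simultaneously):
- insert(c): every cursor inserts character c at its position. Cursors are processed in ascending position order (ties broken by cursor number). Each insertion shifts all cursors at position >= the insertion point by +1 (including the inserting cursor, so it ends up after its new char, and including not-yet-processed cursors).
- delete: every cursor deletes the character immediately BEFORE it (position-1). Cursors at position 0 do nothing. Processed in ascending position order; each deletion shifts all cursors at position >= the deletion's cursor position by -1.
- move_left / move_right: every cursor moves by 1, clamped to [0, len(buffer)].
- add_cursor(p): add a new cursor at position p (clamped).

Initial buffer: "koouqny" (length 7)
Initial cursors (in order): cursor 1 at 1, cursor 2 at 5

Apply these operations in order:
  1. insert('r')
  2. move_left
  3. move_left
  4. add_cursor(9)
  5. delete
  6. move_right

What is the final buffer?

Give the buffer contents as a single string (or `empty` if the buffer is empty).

After op 1 (insert('r')): buffer="kroouqrny" (len 9), cursors c1@2 c2@7, authorship .1....2..
After op 2 (move_left): buffer="kroouqrny" (len 9), cursors c1@1 c2@6, authorship .1....2..
After op 3 (move_left): buffer="kroouqrny" (len 9), cursors c1@0 c2@5, authorship .1....2..
After op 4 (add_cursor(9)): buffer="kroouqrny" (len 9), cursors c1@0 c2@5 c3@9, authorship .1....2..
After op 5 (delete): buffer="krooqrn" (len 7), cursors c1@0 c2@4 c3@7, authorship .1...2.
After op 6 (move_right): buffer="krooqrn" (len 7), cursors c1@1 c2@5 c3@7, authorship .1...2.

Answer: krooqrn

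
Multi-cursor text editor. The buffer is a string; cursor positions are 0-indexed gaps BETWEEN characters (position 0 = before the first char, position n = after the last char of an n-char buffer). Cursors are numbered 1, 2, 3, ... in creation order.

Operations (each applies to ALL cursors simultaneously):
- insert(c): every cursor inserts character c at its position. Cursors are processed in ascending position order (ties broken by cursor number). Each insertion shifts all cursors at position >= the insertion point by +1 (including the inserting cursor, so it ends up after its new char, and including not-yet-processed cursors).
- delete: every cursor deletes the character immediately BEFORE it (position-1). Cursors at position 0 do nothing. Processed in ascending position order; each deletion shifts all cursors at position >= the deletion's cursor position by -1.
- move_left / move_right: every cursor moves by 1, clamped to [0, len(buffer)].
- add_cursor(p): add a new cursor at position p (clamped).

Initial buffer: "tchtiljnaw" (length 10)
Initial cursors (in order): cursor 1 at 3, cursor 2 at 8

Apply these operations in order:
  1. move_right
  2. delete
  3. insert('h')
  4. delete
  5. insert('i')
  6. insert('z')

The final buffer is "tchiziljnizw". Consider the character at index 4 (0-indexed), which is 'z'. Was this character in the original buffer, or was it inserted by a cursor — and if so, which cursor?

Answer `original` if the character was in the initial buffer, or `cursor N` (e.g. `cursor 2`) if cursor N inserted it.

After op 1 (move_right): buffer="tchtiljnaw" (len 10), cursors c1@4 c2@9, authorship ..........
After op 2 (delete): buffer="tchiljnw" (len 8), cursors c1@3 c2@7, authorship ........
After op 3 (insert('h')): buffer="tchhiljnhw" (len 10), cursors c1@4 c2@9, authorship ...1....2.
After op 4 (delete): buffer="tchiljnw" (len 8), cursors c1@3 c2@7, authorship ........
After op 5 (insert('i')): buffer="tchiiljniw" (len 10), cursors c1@4 c2@9, authorship ...1....2.
After op 6 (insert('z')): buffer="tchiziljnizw" (len 12), cursors c1@5 c2@11, authorship ...11....22.
Authorship (.=original, N=cursor N): . . . 1 1 . . . . 2 2 .
Index 4: author = 1

Answer: cursor 1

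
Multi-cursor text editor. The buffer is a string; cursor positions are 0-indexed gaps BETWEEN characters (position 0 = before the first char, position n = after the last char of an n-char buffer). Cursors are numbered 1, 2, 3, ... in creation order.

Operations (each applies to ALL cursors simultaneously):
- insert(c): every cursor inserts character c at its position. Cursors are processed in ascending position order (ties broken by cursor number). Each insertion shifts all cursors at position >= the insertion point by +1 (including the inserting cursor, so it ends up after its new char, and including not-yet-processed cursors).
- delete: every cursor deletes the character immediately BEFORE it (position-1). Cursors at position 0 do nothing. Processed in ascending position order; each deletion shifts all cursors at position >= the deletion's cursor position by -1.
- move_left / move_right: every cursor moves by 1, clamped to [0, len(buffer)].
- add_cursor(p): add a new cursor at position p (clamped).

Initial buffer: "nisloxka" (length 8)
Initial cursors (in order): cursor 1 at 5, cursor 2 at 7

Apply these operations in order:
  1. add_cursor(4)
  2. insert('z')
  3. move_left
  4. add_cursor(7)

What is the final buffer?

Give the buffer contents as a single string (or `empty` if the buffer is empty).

After op 1 (add_cursor(4)): buffer="nisloxka" (len 8), cursors c3@4 c1@5 c2@7, authorship ........
After op 2 (insert('z')): buffer="nislzozxkza" (len 11), cursors c3@5 c1@7 c2@10, authorship ....3.1..2.
After op 3 (move_left): buffer="nislzozxkza" (len 11), cursors c3@4 c1@6 c2@9, authorship ....3.1..2.
After op 4 (add_cursor(7)): buffer="nislzozxkza" (len 11), cursors c3@4 c1@6 c4@7 c2@9, authorship ....3.1..2.

Answer: nislzozxkza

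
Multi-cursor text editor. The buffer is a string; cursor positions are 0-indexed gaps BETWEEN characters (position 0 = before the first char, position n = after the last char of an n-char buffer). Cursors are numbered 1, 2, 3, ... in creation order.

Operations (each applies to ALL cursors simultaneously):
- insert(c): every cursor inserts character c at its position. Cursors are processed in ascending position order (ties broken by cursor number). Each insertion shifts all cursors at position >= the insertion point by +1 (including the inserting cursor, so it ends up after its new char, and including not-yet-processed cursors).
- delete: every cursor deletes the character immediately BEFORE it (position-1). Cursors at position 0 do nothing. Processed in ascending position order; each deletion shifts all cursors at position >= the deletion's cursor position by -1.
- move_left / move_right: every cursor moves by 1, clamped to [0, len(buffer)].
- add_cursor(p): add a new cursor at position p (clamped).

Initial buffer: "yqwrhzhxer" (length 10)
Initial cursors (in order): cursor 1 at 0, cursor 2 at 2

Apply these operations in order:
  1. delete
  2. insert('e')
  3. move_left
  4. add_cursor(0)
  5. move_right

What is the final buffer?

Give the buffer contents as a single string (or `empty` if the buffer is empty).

Answer: eyewrhzhxer

Derivation:
After op 1 (delete): buffer="ywrhzhxer" (len 9), cursors c1@0 c2@1, authorship .........
After op 2 (insert('e')): buffer="eyewrhzhxer" (len 11), cursors c1@1 c2@3, authorship 1.2........
After op 3 (move_left): buffer="eyewrhzhxer" (len 11), cursors c1@0 c2@2, authorship 1.2........
After op 4 (add_cursor(0)): buffer="eyewrhzhxer" (len 11), cursors c1@0 c3@0 c2@2, authorship 1.2........
After op 5 (move_right): buffer="eyewrhzhxer" (len 11), cursors c1@1 c3@1 c2@3, authorship 1.2........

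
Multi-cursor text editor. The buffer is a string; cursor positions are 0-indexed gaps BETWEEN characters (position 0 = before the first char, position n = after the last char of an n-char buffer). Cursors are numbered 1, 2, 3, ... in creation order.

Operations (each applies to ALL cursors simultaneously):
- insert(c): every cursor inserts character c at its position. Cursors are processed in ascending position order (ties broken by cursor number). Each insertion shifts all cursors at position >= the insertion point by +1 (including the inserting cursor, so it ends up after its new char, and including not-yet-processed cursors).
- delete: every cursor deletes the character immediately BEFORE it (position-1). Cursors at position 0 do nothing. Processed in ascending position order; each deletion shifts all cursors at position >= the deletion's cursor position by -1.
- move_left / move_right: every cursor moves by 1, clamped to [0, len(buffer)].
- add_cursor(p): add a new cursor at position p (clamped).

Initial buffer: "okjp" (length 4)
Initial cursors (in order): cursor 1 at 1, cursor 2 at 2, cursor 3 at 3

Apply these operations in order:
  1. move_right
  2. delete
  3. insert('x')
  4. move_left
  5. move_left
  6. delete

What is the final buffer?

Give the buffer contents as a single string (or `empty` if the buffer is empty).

After op 1 (move_right): buffer="okjp" (len 4), cursors c1@2 c2@3 c3@4, authorship ....
After op 2 (delete): buffer="o" (len 1), cursors c1@1 c2@1 c3@1, authorship .
After op 3 (insert('x')): buffer="oxxx" (len 4), cursors c1@4 c2@4 c3@4, authorship .123
After op 4 (move_left): buffer="oxxx" (len 4), cursors c1@3 c2@3 c3@3, authorship .123
After op 5 (move_left): buffer="oxxx" (len 4), cursors c1@2 c2@2 c3@2, authorship .123
After op 6 (delete): buffer="xx" (len 2), cursors c1@0 c2@0 c3@0, authorship 23

Answer: xx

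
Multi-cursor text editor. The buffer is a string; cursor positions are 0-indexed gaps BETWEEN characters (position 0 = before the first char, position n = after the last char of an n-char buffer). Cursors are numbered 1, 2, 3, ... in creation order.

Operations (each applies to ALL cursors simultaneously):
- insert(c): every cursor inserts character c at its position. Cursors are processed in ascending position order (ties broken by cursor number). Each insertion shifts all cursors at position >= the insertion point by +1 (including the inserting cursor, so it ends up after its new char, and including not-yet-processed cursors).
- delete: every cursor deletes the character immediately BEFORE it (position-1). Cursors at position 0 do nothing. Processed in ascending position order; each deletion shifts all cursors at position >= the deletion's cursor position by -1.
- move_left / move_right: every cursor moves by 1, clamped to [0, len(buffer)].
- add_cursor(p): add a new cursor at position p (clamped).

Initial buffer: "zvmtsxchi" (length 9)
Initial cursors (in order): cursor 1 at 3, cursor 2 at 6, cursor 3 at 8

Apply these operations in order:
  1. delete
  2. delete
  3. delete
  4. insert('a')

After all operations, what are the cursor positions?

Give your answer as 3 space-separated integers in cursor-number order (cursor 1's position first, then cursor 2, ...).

After op 1 (delete): buffer="zvtsci" (len 6), cursors c1@2 c2@4 c3@5, authorship ......
After op 2 (delete): buffer="zti" (len 3), cursors c1@1 c2@2 c3@2, authorship ...
After op 3 (delete): buffer="i" (len 1), cursors c1@0 c2@0 c3@0, authorship .
After op 4 (insert('a')): buffer="aaai" (len 4), cursors c1@3 c2@3 c3@3, authorship 123.

Answer: 3 3 3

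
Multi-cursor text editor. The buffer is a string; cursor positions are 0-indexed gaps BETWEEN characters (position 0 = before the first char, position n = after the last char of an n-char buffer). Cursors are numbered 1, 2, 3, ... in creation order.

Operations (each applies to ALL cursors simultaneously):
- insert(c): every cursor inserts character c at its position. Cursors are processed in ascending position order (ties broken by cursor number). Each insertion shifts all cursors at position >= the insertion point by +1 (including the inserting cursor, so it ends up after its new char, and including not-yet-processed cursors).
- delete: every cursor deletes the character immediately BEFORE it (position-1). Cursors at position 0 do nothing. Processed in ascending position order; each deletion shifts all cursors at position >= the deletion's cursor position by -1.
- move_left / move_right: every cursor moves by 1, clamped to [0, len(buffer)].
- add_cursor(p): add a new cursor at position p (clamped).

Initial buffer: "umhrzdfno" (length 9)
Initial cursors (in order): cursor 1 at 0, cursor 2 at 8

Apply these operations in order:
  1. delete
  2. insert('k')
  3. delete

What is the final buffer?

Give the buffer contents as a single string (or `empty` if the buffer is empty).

Answer: umhrzdfo

Derivation:
After op 1 (delete): buffer="umhrzdfo" (len 8), cursors c1@0 c2@7, authorship ........
After op 2 (insert('k')): buffer="kumhrzdfko" (len 10), cursors c1@1 c2@9, authorship 1.......2.
After op 3 (delete): buffer="umhrzdfo" (len 8), cursors c1@0 c2@7, authorship ........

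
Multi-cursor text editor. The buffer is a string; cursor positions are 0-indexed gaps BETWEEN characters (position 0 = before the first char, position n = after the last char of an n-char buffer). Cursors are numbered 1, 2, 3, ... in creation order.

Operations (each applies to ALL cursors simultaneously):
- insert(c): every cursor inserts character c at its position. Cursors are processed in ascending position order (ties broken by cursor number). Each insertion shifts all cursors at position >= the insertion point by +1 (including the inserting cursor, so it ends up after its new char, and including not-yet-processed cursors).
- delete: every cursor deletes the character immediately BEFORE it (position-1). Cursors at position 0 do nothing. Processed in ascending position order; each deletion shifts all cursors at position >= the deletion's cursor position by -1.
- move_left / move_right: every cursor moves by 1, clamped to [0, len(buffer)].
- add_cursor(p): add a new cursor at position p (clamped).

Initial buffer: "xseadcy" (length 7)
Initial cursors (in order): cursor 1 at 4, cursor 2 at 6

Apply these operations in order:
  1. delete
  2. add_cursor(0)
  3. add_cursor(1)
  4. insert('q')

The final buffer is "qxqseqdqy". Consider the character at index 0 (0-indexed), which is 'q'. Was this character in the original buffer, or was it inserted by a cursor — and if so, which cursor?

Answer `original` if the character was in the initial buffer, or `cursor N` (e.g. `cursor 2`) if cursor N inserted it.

Answer: cursor 3

Derivation:
After op 1 (delete): buffer="xsedy" (len 5), cursors c1@3 c2@4, authorship .....
After op 2 (add_cursor(0)): buffer="xsedy" (len 5), cursors c3@0 c1@3 c2@4, authorship .....
After op 3 (add_cursor(1)): buffer="xsedy" (len 5), cursors c3@0 c4@1 c1@3 c2@4, authorship .....
After op 4 (insert('q')): buffer="qxqseqdqy" (len 9), cursors c3@1 c4@3 c1@6 c2@8, authorship 3.4..1.2.
Authorship (.=original, N=cursor N): 3 . 4 . . 1 . 2 .
Index 0: author = 3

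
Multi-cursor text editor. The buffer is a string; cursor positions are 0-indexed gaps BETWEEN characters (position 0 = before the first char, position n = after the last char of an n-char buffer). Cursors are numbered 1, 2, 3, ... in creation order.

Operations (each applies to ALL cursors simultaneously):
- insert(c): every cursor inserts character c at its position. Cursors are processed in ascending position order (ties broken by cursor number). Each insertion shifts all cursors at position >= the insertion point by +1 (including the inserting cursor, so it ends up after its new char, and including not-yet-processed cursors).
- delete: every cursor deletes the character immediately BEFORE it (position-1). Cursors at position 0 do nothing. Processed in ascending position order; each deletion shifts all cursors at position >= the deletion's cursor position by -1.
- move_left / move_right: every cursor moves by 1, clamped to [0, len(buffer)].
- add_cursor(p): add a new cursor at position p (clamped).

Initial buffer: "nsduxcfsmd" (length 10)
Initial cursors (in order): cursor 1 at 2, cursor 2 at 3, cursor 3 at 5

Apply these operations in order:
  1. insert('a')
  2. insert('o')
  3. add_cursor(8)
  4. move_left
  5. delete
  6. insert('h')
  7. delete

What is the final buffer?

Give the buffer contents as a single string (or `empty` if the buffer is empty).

After op 1 (insert('a')): buffer="nsadauxacfsmd" (len 13), cursors c1@3 c2@5 c3@8, authorship ..1.2..3.....
After op 2 (insert('o')): buffer="nsaodaouxaocfsmd" (len 16), cursors c1@4 c2@7 c3@11, authorship ..11.22..33.....
After op 3 (add_cursor(8)): buffer="nsaodaouxaocfsmd" (len 16), cursors c1@4 c2@7 c4@8 c3@11, authorship ..11.22..33.....
After op 4 (move_left): buffer="nsaodaouxaocfsmd" (len 16), cursors c1@3 c2@6 c4@7 c3@10, authorship ..11.22..33.....
After op 5 (delete): buffer="nsoduxocfsmd" (len 12), cursors c1@2 c2@4 c4@4 c3@6, authorship ..1...3.....
After op 6 (insert('h')): buffer="nshodhhuxhocfsmd" (len 16), cursors c1@3 c2@7 c4@7 c3@10, authorship ..11.24..33.....
After op 7 (delete): buffer="nsoduxocfsmd" (len 12), cursors c1@2 c2@4 c4@4 c3@6, authorship ..1...3.....

Answer: nsoduxocfsmd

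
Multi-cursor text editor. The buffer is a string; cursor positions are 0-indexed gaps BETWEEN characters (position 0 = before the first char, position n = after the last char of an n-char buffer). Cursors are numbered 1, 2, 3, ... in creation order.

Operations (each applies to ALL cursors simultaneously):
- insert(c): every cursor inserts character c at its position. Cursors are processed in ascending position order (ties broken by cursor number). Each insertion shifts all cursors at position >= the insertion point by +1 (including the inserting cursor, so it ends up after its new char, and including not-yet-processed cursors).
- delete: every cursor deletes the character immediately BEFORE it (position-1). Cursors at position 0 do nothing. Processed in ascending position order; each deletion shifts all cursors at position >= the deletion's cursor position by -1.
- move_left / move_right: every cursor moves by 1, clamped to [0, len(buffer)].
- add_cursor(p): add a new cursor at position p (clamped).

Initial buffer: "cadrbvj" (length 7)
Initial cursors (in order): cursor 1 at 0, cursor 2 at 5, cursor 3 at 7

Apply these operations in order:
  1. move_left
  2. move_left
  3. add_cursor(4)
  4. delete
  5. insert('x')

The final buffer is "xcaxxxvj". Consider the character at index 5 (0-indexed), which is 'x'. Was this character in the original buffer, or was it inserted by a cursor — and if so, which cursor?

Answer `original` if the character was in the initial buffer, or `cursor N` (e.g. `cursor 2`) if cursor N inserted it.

After op 1 (move_left): buffer="cadrbvj" (len 7), cursors c1@0 c2@4 c3@6, authorship .......
After op 2 (move_left): buffer="cadrbvj" (len 7), cursors c1@0 c2@3 c3@5, authorship .......
After op 3 (add_cursor(4)): buffer="cadrbvj" (len 7), cursors c1@0 c2@3 c4@4 c3@5, authorship .......
After op 4 (delete): buffer="cavj" (len 4), cursors c1@0 c2@2 c3@2 c4@2, authorship ....
After op 5 (insert('x')): buffer="xcaxxxvj" (len 8), cursors c1@1 c2@6 c3@6 c4@6, authorship 1..234..
Authorship (.=original, N=cursor N): 1 . . 2 3 4 . .
Index 5: author = 4

Answer: cursor 4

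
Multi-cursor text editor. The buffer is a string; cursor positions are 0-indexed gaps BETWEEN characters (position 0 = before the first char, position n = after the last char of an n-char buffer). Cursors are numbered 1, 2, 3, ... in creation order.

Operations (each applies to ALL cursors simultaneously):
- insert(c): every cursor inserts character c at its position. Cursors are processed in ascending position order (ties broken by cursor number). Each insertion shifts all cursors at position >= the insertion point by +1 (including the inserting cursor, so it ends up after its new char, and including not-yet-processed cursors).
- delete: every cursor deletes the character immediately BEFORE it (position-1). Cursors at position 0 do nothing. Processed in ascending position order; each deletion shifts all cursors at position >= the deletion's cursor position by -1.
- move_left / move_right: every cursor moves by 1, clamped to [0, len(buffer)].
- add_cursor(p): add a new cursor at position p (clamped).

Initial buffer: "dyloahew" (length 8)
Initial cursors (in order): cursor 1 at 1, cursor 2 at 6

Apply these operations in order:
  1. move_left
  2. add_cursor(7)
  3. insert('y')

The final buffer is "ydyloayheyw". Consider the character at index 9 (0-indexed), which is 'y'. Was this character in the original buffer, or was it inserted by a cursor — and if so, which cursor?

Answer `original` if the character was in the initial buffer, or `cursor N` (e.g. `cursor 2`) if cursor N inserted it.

Answer: cursor 3

Derivation:
After op 1 (move_left): buffer="dyloahew" (len 8), cursors c1@0 c2@5, authorship ........
After op 2 (add_cursor(7)): buffer="dyloahew" (len 8), cursors c1@0 c2@5 c3@7, authorship ........
After op 3 (insert('y')): buffer="ydyloayheyw" (len 11), cursors c1@1 c2@7 c3@10, authorship 1.....2..3.
Authorship (.=original, N=cursor N): 1 . . . . . 2 . . 3 .
Index 9: author = 3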